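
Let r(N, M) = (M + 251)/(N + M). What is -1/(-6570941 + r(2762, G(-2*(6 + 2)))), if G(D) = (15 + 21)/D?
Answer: 11039/72536616704 ≈ 1.5219e-7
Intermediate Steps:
G(D) = 36/D
r(N, M) = (251 + M)/(M + N)
-1/(-6570941 + r(2762, G(-2*(6 + 2)))) = -1/(-6570941 + (251 + 36/((-2*(6 + 2))))/(36/((-2*(6 + 2))) + 2762)) = -1/(-6570941 + (251 + 36/((-2*8)))/(36/((-2*8)) + 2762)) = -1/(-6570941 + (251 + 36/(-16))/(36/(-16) + 2762)) = -1/(-6570941 + (251 + 36*(-1/16))/(36*(-1/16) + 2762)) = -1/(-6570941 + (251 - 9/4)/(-9/4 + 2762)) = -1/(-6570941 + (995/4)/(11039/4)) = -1/(-6570941 + (4/11039)*(995/4)) = -1/(-6570941 + 995/11039) = -1/(-72536616704/11039) = -1*(-11039/72536616704) = 11039/72536616704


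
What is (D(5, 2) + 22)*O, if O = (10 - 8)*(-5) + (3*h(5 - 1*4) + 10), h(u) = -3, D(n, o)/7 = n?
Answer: -513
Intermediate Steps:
D(n, o) = 7*n
O = -9 (O = (10 - 8)*(-5) + (3*(-3) + 10) = 2*(-5) + (-9 + 10) = -10 + 1 = -9)
(D(5, 2) + 22)*O = (7*5 + 22)*(-9) = (35 + 22)*(-9) = 57*(-9) = -513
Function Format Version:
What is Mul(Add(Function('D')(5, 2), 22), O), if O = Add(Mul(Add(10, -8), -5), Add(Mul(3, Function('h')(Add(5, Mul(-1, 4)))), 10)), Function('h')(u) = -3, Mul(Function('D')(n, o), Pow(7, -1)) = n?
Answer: -513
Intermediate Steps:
Function('D')(n, o) = Mul(7, n)
O = -9 (O = Add(Mul(Add(10, -8), -5), Add(Mul(3, -3), 10)) = Add(Mul(2, -5), Add(-9, 10)) = Add(-10, 1) = -9)
Mul(Add(Function('D')(5, 2), 22), O) = Mul(Add(Mul(7, 5), 22), -9) = Mul(Add(35, 22), -9) = Mul(57, -9) = -513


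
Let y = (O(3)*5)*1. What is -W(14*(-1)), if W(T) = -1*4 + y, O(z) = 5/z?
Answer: -13/3 ≈ -4.3333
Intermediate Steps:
y = 25/3 (y = ((5/3)*5)*1 = (25/3)*1 = 25/3 ≈ 8.3333)
W(T) = 13/3 (W(T) = -1*4 + 25/3 = -4 + 25/3 = 13/3)
-W(14*(-1)) = -1*13/3 = -13/3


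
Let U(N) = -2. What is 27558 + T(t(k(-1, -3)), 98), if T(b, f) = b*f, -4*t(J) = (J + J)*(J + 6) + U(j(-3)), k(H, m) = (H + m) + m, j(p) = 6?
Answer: 27264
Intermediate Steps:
k(H, m) = H + 2*m
t(J) = ½ - J*(6 + J)/2 (t(J) = -((J + J)*(J + 6) - 2)/4 = -((2*J)*(6 + J) - 2)/4 = -(2*J*(6 + J) - 2)/4 = -(-2 + 2*J*(6 + J))/4 = ½ - J*(6 + J)/2)
27558 + T(t(k(-1, -3)), 98) = 27558 + (½ - 3*(-1 + 2*(-3)) - (-1 + 2*(-3))²/2)*98 = 27558 + (½ - 3*(-1 - 6) - (-1 - 6)²/2)*98 = 27558 + (½ - 3*(-7) - ½*(-7)²)*98 = 27558 + (½ + 21 - ½*49)*98 = 27558 + (½ + 21 - 49/2)*98 = 27558 - 3*98 = 27558 - 294 = 27264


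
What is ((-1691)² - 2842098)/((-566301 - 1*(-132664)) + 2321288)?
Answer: 17383/1887651 ≈ 0.0092088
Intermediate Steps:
((-1691)² - 2842098)/((-566301 - 1*(-132664)) + 2321288) = (2859481 - 2842098)/((-566301 + 132664) + 2321288) = 17383/(-433637 + 2321288) = 17383/1887651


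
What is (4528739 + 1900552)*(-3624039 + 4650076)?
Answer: 6596690449767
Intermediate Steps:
(4528739 + 1900552)*(-3624039 + 4650076) = 6429291*1026037 = 6596690449767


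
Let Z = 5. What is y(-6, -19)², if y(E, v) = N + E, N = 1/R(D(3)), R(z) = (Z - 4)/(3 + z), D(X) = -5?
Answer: 64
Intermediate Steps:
R(z) = 1/(3 + z) (R(z) = (5 - 4)/(3 + z) = 1/(3 + z))
N = -2 (N = 1/(1/(3 - 5)) = 1/(1/(-2)) = 1/(-½) = -2)
y(E, v) = -2 + E
y(-6, -19)² = (-2 - 6)² = (-8)² = 64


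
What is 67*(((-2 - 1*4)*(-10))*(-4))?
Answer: -16080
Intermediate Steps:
67*(((-2 - 1*4)*(-10))*(-4)) = 67*(((-2 - 4)*(-10))*(-4)) = 67*(-6*(-10)*(-4)) = 67*(60*(-4)) = 67*(-240) = -16080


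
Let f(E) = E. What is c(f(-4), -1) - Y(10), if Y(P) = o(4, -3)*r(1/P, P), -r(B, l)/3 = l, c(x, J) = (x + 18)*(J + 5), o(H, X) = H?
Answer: 176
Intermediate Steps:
c(x, J) = (5 + J)*(18 + x) (c(x, J) = (18 + x)*(5 + J) = (5 + J)*(18 + x))
r(B, l) = -3*l
Y(P) = -12*P (Y(P) = 4*(-3*P) = -12*P)
c(f(-4), -1) - Y(10) = (90 + 5*(-4) + 18*(-1) - 1*(-4)) - (-12)*10 = (90 - 20 - 18 + 4) - 1*(-120) = 56 + 120 = 176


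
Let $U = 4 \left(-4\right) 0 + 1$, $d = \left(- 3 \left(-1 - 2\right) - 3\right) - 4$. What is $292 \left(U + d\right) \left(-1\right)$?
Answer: $-876$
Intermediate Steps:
$d = 2$ ($d = \left(\left(-3\right) \left(-3\right) - 3\right) - 4 = \left(9 - 3\right) - 4 = 6 - 4 = 2$)
$U = 1$ ($U = \left(-16\right) 0 + 1 = 0 + 1 = 1$)
$292 \left(U + d\right) \left(-1\right) = 292 \left(1 + 2\right) \left(-1\right) = 292 \cdot 3 \left(-1\right) = 292 \left(-3\right) = -876$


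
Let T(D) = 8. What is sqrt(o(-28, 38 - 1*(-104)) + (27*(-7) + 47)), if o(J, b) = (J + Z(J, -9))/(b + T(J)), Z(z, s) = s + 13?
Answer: I*sqrt(3554)/5 ≈ 11.923*I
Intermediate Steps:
Z(z, s) = 13 + s
o(J, b) = (4 + J)/(8 + b) (o(J, b) = (J + (13 - 9))/(b + 8) = (J + 4)/(8 + b) = (4 + J)/(8 + b))
sqrt(o(-28, 38 - 1*(-104)) + (27*(-7) + 47)) = sqrt((4 - 28)/(8 + (38 - 1*(-104))) + (27*(-7) + 47)) = sqrt(-24/(8 + (38 + 104)) + (-189 + 47)) = sqrt(-24/(8 + 142) - 142) = sqrt(-24/150 - 142) = sqrt((1/150)*(-24) - 142) = sqrt(-4/25 - 142) = sqrt(-3554/25) = I*sqrt(3554)/5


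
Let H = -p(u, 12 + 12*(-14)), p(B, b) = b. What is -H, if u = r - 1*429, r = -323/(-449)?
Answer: -156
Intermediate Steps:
r = 323/449 (r = -323*(-1/449) = 323/449 ≈ 0.71938)
u = -192298/449 (u = 323/449 - 1*429 = 323/449 - 429 = -192298/449 ≈ -428.28)
H = 156 (H = -(12 + 12*(-14)) = -(12 - 168) = -1*(-156) = 156)
-H = -1*156 = -156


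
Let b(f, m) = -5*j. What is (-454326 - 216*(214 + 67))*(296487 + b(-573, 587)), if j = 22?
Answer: -152640675294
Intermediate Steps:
b(f, m) = -110 (b(f, m) = -5*22 = -110)
(-454326 - 216*(214 + 67))*(296487 + b(-573, 587)) = (-454326 - 216*(214 + 67))*(296487 - 110) = (-454326 - 216*281)*296377 = (-454326 - 60696)*296377 = -515022*296377 = -152640675294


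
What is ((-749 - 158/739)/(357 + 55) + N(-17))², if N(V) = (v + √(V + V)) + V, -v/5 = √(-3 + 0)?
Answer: (5729625 - 304468*I*√34 + 1522340*I*√3)²/92700763024 ≈ 346.13 + 106.49*I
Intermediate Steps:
v = -5*I*√3 (v = -5*√(-3 + 0) = -5*I*√3 ≈ -8.6602*I)
N(V) = V + √2*√V - 5*I*√3 (N(V) = (-5*I*√3 + √(V + V)) + V = (-5*I*√3 + √(2*V)) + V = (-5*I*√3 + √2*√V) + V = (√2*√V - 5*I*√3) + V = V + √2*√V - 5*I*√3)
((-749 - 158/739)/(357 + 55) + N(-17))² = ((-749 - 158/739)/(357 + 55) + (-17 + √2*√(-17) - 5*I*√3))² = ((-749 - 158*1/739)/412 + (-17 + √2*(I*√17) - 5*I*√3))² = ((-749 - 158/739)*(1/412) + (-17 + I*√34 - 5*I*√3))² = (-553669/739*1/412 + (-17 + I*√34 - 5*I*√3))² = (-553669/304468 + (-17 + I*√34 - 5*I*√3))² = (-5729625/304468 + I*√34 - 5*I*√3)²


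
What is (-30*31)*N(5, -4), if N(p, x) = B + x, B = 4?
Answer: 0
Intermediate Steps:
N(p, x) = 4 + x
(-30*31)*N(5, -4) = (-30*31)*(4 - 4) = -930*0 = 0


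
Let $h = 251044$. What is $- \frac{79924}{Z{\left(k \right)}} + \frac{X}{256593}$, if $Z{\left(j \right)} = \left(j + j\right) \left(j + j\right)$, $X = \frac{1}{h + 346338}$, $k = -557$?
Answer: $- \frac{3062768393458757}{47556219978901974} \approx -0.064403$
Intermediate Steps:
$X = \frac{1}{597382}$ ($X = \frac{1}{251044 + 346338} = \frac{1}{597382} \approx 1.674 \cdot 10^{-6}$)
$Z{\left(j \right)} = 4 j^{2}$ ($Z{\left(j \right)} = 2 j 2 j = 4 j^{2}$)
$- \frac{79924}{Z{\left(k \right)}} + \frac{X}{256593} = - \frac{79924}{4 \left(-557\right)^{2}} + \frac{1}{597382 \cdot 256593} = - \frac{79924}{4 \cdot 310249} + \frac{1}{597382} \cdot \frac{1}{256593} = - \frac{79924}{1240996} + \frac{1}{153284039526} = \left(-79924\right) \frac{1}{1240996} + \frac{1}{153284039526} = - \frac{19981}{310249} + \frac{1}{153284039526} = - \frac{3062768393458757}{47556219978901974}$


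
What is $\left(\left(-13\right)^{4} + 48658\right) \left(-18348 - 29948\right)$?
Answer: $-3729368824$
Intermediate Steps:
$\left(\left(-13\right)^{4} + 48658\right) \left(-18348 - 29948\right) = \left(28561 + 48658\right) \left(-48296\right) = 77219 \left(-48296\right) = -3729368824$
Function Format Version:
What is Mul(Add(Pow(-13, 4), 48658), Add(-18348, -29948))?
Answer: -3729368824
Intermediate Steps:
Mul(Add(Pow(-13, 4), 48658), Add(-18348, -29948)) = Mul(Add(28561, 48658), -48296) = Mul(77219, -48296) = -3729368824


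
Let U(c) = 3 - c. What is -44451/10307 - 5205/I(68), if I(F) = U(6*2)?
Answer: 1613572/2811 ≈ 574.02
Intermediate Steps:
I(F) = -9 (I(F) = 3 - 6*2 = 3 - 1*12 = 3 - 12 = -9)
-44451/10307 - 5205/I(68) = -44451/10307 - 5205/(-9) = -44451*1/10307 - 5205*(-⅑) = -4041/937 + 1735/3 = 1613572/2811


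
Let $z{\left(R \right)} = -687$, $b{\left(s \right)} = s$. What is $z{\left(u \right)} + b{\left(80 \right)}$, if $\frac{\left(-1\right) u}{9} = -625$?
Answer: $-607$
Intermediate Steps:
$u = 5625$ ($u = \left(-9\right) \left(-625\right) = 5625$)
$z{\left(u \right)} + b{\left(80 \right)} = -687 + 80 = -607$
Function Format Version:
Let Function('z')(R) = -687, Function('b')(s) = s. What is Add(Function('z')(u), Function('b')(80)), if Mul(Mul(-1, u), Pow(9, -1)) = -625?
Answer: -607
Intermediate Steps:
u = 5625 (u = Mul(-9, -625) = 5625)
Add(Function('z')(u), Function('b')(80)) = Add(-687, 80) = -607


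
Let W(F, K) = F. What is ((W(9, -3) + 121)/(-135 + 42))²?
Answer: 16900/8649 ≈ 1.9540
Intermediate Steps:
((W(9, -3) + 121)/(-135 + 42))² = ((9 + 121)/(-135 + 42))² = (130/(-93))² = (130*(-1/93))² = (-130/93)² = 16900/8649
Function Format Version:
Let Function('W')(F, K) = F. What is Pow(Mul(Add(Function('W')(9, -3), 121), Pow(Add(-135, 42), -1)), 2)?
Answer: Rational(16900, 8649) ≈ 1.9540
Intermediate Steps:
Pow(Mul(Add(Function('W')(9, -3), 121), Pow(Add(-135, 42), -1)), 2) = Pow(Mul(Add(9, 121), Pow(Add(-135, 42), -1)), 2) = Pow(Mul(130, Pow(-93, -1)), 2) = Pow(Mul(130, Rational(-1, 93)), 2) = Pow(Rational(-130, 93), 2) = Rational(16900, 8649)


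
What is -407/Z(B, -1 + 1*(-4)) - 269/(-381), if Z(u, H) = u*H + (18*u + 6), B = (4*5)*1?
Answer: -83513/101346 ≈ -0.82404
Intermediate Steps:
B = 20 (B = 20*1 = 20)
Z(u, H) = 6 + 18*u + H*u (Z(u, H) = H*u + (6 + 18*u) = 6 + 18*u + H*u)
-407/Z(B, -1 + 1*(-4)) - 269/(-381) = -407/(6 + 18*20 + (-1 + 1*(-4))*20) - 269/(-381) = -407/(6 + 360 + (-1 - 4)*20) - 269*(-1/381) = -407/(6 + 360 - 5*20) + 269/381 = -407/(6 + 360 - 100) + 269/381 = -407/266 + 269/381 = -83513/101346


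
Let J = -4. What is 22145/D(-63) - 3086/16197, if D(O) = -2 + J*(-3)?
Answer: 71730341/32394 ≈ 2214.3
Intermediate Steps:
D(O) = 10 (D(O) = -2 - 4*(-3) = -2 + 12 = 10)
22145/D(-63) - 3086/16197 = 22145/10 - 3086/16197 = 22145*(⅒) - 3086*1/16197 = 4429/2 - 3086/16197 = 71730341/32394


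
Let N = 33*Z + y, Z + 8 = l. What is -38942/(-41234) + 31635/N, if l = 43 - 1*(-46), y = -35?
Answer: 703583293/54387646 ≈ 12.936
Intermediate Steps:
l = 89 (l = 43 + 46 = 89)
Z = 81 (Z = -8 + 89 = 81)
N = 2638 (N = 33*81 - 35 = 2673 - 35 = 2638)
-38942/(-41234) + 31635/N = -38942/(-41234) + 31635/2638 = -38942*(-1/41234) + 31635*(1/2638) = 19471/20617 + 31635/2638 = 703583293/54387646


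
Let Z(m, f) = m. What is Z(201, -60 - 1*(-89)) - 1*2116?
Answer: -1915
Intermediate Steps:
Z(201, -60 - 1*(-89)) - 1*2116 = 201 - 1*2116 = 201 - 2116 = -1915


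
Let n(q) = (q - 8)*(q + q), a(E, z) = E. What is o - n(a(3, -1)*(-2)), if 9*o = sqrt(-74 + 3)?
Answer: -168 + I*sqrt(71)/9 ≈ -168.0 + 0.93624*I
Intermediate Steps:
n(q) = 2*q*(-8 + q) (n(q) = (-8 + q)*(2*q) = 2*q*(-8 + q))
o = I*sqrt(71)/9 (o = sqrt(-74 + 3)/9 = sqrt(-71)/9 = (I*sqrt(71))/9 = I*sqrt(71)/9 ≈ 0.93624*I)
o - n(a(3, -1)*(-2)) = I*sqrt(71)/9 - 2*3*(-2)*(-8 + 3*(-2)) = I*sqrt(71)/9 - 2*(-6)*(-8 - 6) = I*sqrt(71)/9 - 2*(-6)*(-14) = I*sqrt(71)/9 - 1*168 = I*sqrt(71)/9 - 168 = -168 + I*sqrt(71)/9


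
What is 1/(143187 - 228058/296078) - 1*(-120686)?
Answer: 2558198794165143/21197146264 ≈ 1.2069e+5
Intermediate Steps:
1/(143187 - 228058/296078) - 1*(-120686) = 1/(143187 - 228058*1/296078) + 120686 = 1/(143187 - 114029/148039) + 120686 = 1/(21197146264/148039) + 120686 = 148039/21197146264 + 120686 = 2558198794165143/21197146264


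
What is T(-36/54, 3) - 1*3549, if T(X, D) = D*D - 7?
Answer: -3547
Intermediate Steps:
T(X, D) = -7 + D² (T(X, D) = D² - 7 = -7 + D²)
T(-36/54, 3) - 1*3549 = (-7 + 3²) - 1*3549 = (-7 + 9) - 3549 = 2 - 3549 = -3547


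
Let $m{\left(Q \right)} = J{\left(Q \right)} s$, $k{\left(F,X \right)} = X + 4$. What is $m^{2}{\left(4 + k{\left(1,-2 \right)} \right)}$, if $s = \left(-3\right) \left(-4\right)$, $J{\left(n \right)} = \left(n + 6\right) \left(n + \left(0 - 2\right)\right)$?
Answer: $331776$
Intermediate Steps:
$J{\left(n \right)} = \left(-2 + n\right) \left(6 + n\right)$ ($J{\left(n \right)} = \left(6 + n\right) \left(n + \left(0 - 2\right)\right) = \left(6 + n\right) \left(n - 2\right) = \left(6 + n\right) \left(-2 + n\right) = \left(-2 + n\right) \left(6 + n\right)$)
$s = 12$
$k{\left(F,X \right)} = 4 + X$
$m{\left(Q \right)} = -144 + 12 Q^{2} + 48 Q$ ($m{\left(Q \right)} = \left(-12 + Q^{2} + 4 Q\right) 12 = -144 + 12 Q^{2} + 48 Q$)
$m^{2}{\left(4 + k{\left(1,-2 \right)} \right)} = \left(-144 + 12 \left(4 + \left(4 - 2\right)\right)^{2} + 48 \left(4 + \left(4 - 2\right)\right)\right)^{2} = \left(-144 + 12 \left(4 + 2\right)^{2} + 48 \left(4 + 2\right)\right)^{2} = \left(-144 + 12 \cdot 6^{2} + 48 \cdot 6\right)^{2} = \left(-144 + 12 \cdot 36 + 288\right)^{2} = \left(-144 + 432 + 288\right)^{2} = 576^{2} = 331776$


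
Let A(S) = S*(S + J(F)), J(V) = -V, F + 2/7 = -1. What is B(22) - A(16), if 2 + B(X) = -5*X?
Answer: -2720/7 ≈ -388.57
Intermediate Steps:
F = -9/7 (F = -2/7 - 1 = -9/7 ≈ -1.2857)
B(X) = -2 - 5*X
A(S) = S*(9/7 + S) (A(S) = S*(S - 1*(-9/7)) = S*(S + 9/7) = S*(9/7 + S))
B(22) - A(16) = (-2 - 5*22) - 16*(9 + 7*16)/7 = (-2 - 110) - 16*(9 + 112)/7 = -112 - 16*121/7 = -112 - 1*1936/7 = -112 - 1936/7 = -2720/7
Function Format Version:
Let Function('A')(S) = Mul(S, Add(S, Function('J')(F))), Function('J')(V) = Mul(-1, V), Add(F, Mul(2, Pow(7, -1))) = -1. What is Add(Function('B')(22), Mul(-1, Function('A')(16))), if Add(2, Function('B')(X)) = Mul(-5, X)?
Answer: Rational(-2720, 7) ≈ -388.57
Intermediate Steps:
F = Rational(-9, 7) (F = Add(Rational(-2, 7), -1) = Rational(-9, 7) ≈ -1.2857)
Function('B')(X) = Add(-2, Mul(-5, X))
Function('A')(S) = Mul(S, Add(Rational(9, 7), S)) (Function('A')(S) = Mul(S, Add(S, Mul(-1, Rational(-9, 7)))) = Mul(S, Add(S, Rational(9, 7))) = Mul(S, Add(Rational(9, 7), S)))
Add(Function('B')(22), Mul(-1, Function('A')(16))) = Add(Add(-2, Mul(-5, 22)), Mul(-1, Mul(Rational(1, 7), 16, Add(9, Mul(7, 16))))) = Add(Add(-2, -110), Mul(-1, Mul(Rational(1, 7), 16, Add(9, 112)))) = Add(-112, Mul(-1, Mul(Rational(1, 7), 16, 121))) = Add(-112, Mul(-1, Rational(1936, 7))) = Add(-112, Rational(-1936, 7)) = Rational(-2720, 7)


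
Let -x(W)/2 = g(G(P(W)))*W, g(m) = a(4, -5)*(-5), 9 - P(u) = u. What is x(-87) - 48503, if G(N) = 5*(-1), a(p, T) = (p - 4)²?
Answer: -48503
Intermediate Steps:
a(p, T) = (-4 + p)²
P(u) = 9 - u
G(N) = -5
g(m) = 0 (g(m) = (-4 + 4)²*(-5) = 0²*(-5) = 0*(-5) = 0)
x(W) = 0 (x(W) = -0*W = -2*0 = 0)
x(-87) - 48503 = 0 - 48503 = -48503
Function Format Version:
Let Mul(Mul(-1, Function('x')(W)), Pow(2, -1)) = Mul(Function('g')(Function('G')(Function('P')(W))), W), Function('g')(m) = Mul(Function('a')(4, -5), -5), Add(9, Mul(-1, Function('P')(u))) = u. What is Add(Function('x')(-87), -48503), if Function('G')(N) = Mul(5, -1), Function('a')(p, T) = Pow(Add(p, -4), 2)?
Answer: -48503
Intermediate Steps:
Function('a')(p, T) = Pow(Add(-4, p), 2)
Function('P')(u) = Add(9, Mul(-1, u))
Function('G')(N) = -5
Function('g')(m) = 0 (Function('g')(m) = Mul(Pow(Add(-4, 4), 2), -5) = Mul(Pow(0, 2), -5) = Mul(0, -5) = 0)
Function('x')(W) = 0 (Function('x')(W) = Mul(-2, Mul(0, W)) = Mul(-2, 0) = 0)
Add(Function('x')(-87), -48503) = Add(0, -48503) = -48503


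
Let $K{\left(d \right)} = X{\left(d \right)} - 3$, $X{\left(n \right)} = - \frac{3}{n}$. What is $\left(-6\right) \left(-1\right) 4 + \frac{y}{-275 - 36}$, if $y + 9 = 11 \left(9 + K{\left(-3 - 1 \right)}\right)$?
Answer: $\frac{29595}{1244} \approx 23.79$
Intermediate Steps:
$K{\left(d \right)} = -3 - \frac{3}{d}$ ($K{\left(d \right)} = - \frac{3}{d} - 3 = -3 - \frac{3}{d}$)
$y = \frac{261}{4}$ ($y = -9 + 11 \left(9 - \left(3 + \frac{3}{-3 - 1}\right)\right) = -9 + 11 \left(9 - \left(3 + \frac{3}{-4}\right)\right) = -9 + 11 \left(9 - \frac{9}{4}\right) = -9 + 11 \cdot \frac{27}{4} = -9 + \frac{297}{4} = \frac{261}{4} \approx 65.25$)
$\left(-6\right) \left(-1\right) 4 + \frac{y}{-275 - 36} = \left(-6\right) \left(-1\right) 4 + \frac{1}{-275 - 36} \cdot \frac{261}{4} = 6 \cdot 4 + \frac{1}{-311} \cdot \frac{261}{4} = 24 - \frac{261}{1244} = \frac{29595}{1244}$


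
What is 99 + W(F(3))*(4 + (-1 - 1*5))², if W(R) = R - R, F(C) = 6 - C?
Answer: 99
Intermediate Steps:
W(R) = 0
99 + W(F(3))*(4 + (-1 - 1*5))² = 99 + 0*(4 + (-1 - 1*5))² = 99 + 0*(4 + (-1 - 5))² = 99 + 0*(4 - 6)² = 99 + 0*(-2)² = 99 + 0*4 = 99 + 0 = 99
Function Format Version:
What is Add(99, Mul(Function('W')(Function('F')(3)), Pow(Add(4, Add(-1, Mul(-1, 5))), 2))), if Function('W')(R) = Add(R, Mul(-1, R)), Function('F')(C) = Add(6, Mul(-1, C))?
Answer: 99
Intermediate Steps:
Function('W')(R) = 0
Add(99, Mul(Function('W')(Function('F')(3)), Pow(Add(4, Add(-1, Mul(-1, 5))), 2))) = Add(99, Mul(0, Pow(Add(4, Add(-1, Mul(-1, 5))), 2))) = Add(99, Mul(0, Pow(Add(4, Add(-1, -5)), 2))) = Add(99, Mul(0, Pow(Add(4, -6), 2))) = Add(99, Mul(0, Pow(-2, 2))) = Add(99, Mul(0, 4)) = Add(99, 0) = 99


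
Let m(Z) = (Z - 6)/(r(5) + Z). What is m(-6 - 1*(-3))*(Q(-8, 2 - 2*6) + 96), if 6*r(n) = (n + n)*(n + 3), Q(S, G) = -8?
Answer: -2376/31 ≈ -76.645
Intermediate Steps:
r(n) = n*(3 + n)/3 (r(n) = ((n + n)*(n + 3))/6 = ((2*n)*(3 + n))/6 = (2*n*(3 + n))/6 = n*(3 + n)/3)
m(Z) = (-6 + Z)/(40/3 + Z) (m(Z) = (Z - 6)/((⅓)*5*(3 + 5) + Z) = (-6 + Z)/((⅓)*5*8 + Z) = (-6 + Z)/(40/3 + Z))
m(-6 - 1*(-3))*(Q(-8, 2 - 2*6) + 96) = (3*(-6 + (-6 - 1*(-3)))/(40 + 3*(-6 - 1*(-3))))*(-8 + 96) = (3*(-6 + (-6 + 3))/(40 + 3*(-6 + 3)))*88 = (3*(-6 - 3)/(40 + 3*(-3)))*88 = (3*(-9)/(40 - 9))*88 = (3*(-9)/31)*88 = (3*(1/31)*(-9))*88 = -27/31*88 = -2376/31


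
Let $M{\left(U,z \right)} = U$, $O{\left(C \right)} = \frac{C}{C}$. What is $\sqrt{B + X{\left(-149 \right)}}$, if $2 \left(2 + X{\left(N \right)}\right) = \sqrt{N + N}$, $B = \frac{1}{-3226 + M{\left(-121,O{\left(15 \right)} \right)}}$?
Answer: $\frac{\sqrt{-89632660 + 22404818 i \sqrt{298}}}{6694} \approx 1.852 + 2.3303 i$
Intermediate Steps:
$O{\left(C \right)} = 1$
$B = - \frac{1}{3347}$ ($B = \frac{1}{-3226 - 121} = \frac{1}{-3347} = - \frac{1}{3347} \approx -0.00029877$)
$X{\left(N \right)} = -2 + \frac{\sqrt{2} \sqrt{N}}{2}$ ($X{\left(N \right)} = -2 + \frac{\sqrt{N + N}}{2} = -2 + \frac{\sqrt{2 N}}{2} = -2 + \frac{\sqrt{2} \sqrt{N}}{2}$)
$\sqrt{B + X{\left(-149 \right)}} = \sqrt{- \frac{1}{3347} - \left(2 - \frac{\sqrt{2} \sqrt{-149}}{2}\right)} = \sqrt{- \frac{1}{3347} - \left(2 - \frac{\sqrt{2} i \sqrt{149}}{2}\right)} = \sqrt{- \frac{1}{3347} - \left(2 - \frac{i \sqrt{298}}{2}\right)} = \sqrt{- \frac{6695}{3347} + \frac{i \sqrt{298}}{2}}$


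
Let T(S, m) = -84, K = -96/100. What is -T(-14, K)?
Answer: 84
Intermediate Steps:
K = -24/25 (K = -96*1/100 = -24/25 ≈ -0.96000)
-T(-14, K) = -1*(-84) = 84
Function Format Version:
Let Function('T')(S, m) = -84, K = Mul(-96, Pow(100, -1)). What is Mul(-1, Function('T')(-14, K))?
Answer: 84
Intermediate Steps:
K = Rational(-24, 25) (K = Mul(-96, Rational(1, 100)) = Rational(-24, 25) ≈ -0.96000)
Mul(-1, Function('T')(-14, K)) = Mul(-1, -84) = 84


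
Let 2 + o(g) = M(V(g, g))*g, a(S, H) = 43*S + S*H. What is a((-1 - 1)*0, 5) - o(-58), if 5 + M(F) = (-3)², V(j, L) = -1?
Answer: 234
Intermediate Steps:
M(F) = 4 (M(F) = -5 + (-3)² = -5 + 9 = 4)
a(S, H) = 43*S + H*S
o(g) = -2 + 4*g
a((-1 - 1)*0, 5) - o(-58) = ((-1 - 1)*0)*(43 + 5) - (-2 + 4*(-58)) = -2*0*48 - (-2 - 232) = 0*48 - 1*(-234) = 0 + 234 = 234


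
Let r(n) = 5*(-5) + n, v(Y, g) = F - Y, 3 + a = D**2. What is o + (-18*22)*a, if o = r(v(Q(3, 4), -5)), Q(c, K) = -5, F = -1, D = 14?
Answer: -76449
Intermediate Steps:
a = 193 (a = -3 + 14**2 = -3 + 196 = 193)
v(Y, g) = -1 - Y
r(n) = -25 + n
o = -21 (o = -25 + (-1 - 1*(-5)) = -25 + (-1 + 5) = -25 + 4 = -21)
o + (-18*22)*a = -21 - 18*22*193 = -21 - 396*193 = -21 - 76428 = -76449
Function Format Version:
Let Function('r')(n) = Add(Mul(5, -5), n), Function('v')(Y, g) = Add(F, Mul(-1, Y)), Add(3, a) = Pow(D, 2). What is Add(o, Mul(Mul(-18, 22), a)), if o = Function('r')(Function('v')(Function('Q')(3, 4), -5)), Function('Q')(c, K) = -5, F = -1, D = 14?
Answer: -76449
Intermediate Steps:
a = 193 (a = Add(-3, Pow(14, 2)) = Add(-3, 196) = 193)
Function('v')(Y, g) = Add(-1, Mul(-1, Y))
Function('r')(n) = Add(-25, n)
o = -21 (o = Add(-25, Add(-1, Mul(-1, -5))) = Add(-25, Add(-1, 5)) = Add(-25, 4) = -21)
Add(o, Mul(Mul(-18, 22), a)) = Add(-21, Mul(Mul(-18, 22), 193)) = Add(-21, Mul(-396, 193)) = Add(-21, -76428) = -76449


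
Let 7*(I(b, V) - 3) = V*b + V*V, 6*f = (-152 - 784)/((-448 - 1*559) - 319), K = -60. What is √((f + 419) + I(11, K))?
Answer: 2*√60843/17 ≈ 29.019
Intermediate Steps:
f = 2/17 (f = ((-152 - 784)/((-448 - 1*559) - 319))/6 = (-936/((-448 - 559) - 319))/6 = (-936/(-1007 - 319))/6 = (-936/(-1326))/6 = (-936*(-1/1326))/6 = (⅙)*(12/17) = 2/17 ≈ 0.11765)
I(b, V) = 3 + V²/7 + V*b/7 (I(b, V) = 3 + (V*b + V*V)/7 = 3 + (V*b + V²)/7 = 3 + (V² + V*b)/7 = 3 + (V²/7 + V*b/7) = 3 + V²/7 + V*b/7)
√((f + 419) + I(11, K)) = √((2/17 + 419) + (3 + (⅐)*(-60)² + (⅐)*(-60)*11)) = √(7125/17 + (3 + (⅐)*3600 - 660/7)) = √(7125/17 + (3 + 3600/7 - 660/7)) = √(7125/17 + 423) = √(14316/17) = 2*√60843/17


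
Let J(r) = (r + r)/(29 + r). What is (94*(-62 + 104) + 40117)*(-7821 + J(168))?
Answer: -67877770065/197 ≈ -3.4456e+8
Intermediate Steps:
J(r) = 2*r/(29 + r) (J(r) = (2*r)/(29 + r) = 2*r/(29 + r))
(94*(-62 + 104) + 40117)*(-7821 + J(168)) = (94*(-62 + 104) + 40117)*(-7821 + 2*168/(29 + 168)) = (94*42 + 40117)*(-7821 + 2*168/197) = (3948 + 40117)*(-7821 + 2*168*(1/197)) = 44065*(-7821 + 336/197) = 44065*(-1540401/197) = -67877770065/197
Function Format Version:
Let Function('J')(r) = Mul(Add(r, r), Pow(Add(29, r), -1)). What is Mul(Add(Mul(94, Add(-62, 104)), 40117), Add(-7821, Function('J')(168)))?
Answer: Rational(-67877770065, 197) ≈ -3.4456e+8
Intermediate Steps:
Function('J')(r) = Mul(2, r, Pow(Add(29, r), -1)) (Function('J')(r) = Mul(Mul(2, r), Pow(Add(29, r), -1)) = Mul(2, r, Pow(Add(29, r), -1)))
Mul(Add(Mul(94, Add(-62, 104)), 40117), Add(-7821, Function('J')(168))) = Mul(Add(Mul(94, Add(-62, 104)), 40117), Add(-7821, Mul(2, 168, Pow(Add(29, 168), -1)))) = Mul(Add(Mul(94, 42), 40117), Add(-7821, Mul(2, 168, Pow(197, -1)))) = Mul(Add(3948, 40117), Add(-7821, Mul(2, 168, Rational(1, 197)))) = Mul(44065, Add(-7821, Rational(336, 197))) = Mul(44065, Rational(-1540401, 197)) = Rational(-67877770065, 197)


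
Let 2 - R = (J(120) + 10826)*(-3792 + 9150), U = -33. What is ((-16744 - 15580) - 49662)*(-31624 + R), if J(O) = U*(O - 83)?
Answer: 4221886451032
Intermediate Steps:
J(O) = 2739 - 33*O (J(O) = -33*(O - 83) = -33*(-83 + O) = 2739 - 33*O)
R = -51463588 (R = 2 - ((2739 - 33*120) + 10826)*(-3792 + 9150) = 2 - ((2739 - 3960) + 10826)*5358 = 2 - (-1221 + 10826)*5358 = 2 - 9605*5358 = 2 - 1*51463590 = 2 - 51463590 = -51463588)
((-16744 - 15580) - 49662)*(-31624 + R) = ((-16744 - 15580) - 49662)*(-31624 - 51463588) = (-32324 - 49662)*(-51495212) = -81986*(-51495212) = 4221886451032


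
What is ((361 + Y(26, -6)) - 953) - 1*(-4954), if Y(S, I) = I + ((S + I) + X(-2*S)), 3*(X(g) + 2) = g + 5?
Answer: 13075/3 ≈ 4358.3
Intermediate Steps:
X(g) = -⅓ + g/3 (X(g) = -2 + (g + 5)/3 = -2 + (5 + g)/3 = -2 + (5/3 + g/3) = -⅓ + g/3)
Y(S, I) = -⅓ + 2*I + S/3 (Y(S, I) = I + ((S + I) + (-⅓ + (-2*S)/3)) = I + ((I + S) + (-⅓ - 2*S/3)) = I + (-⅓ + I + S/3) = -⅓ + 2*I + S/3)
((361 + Y(26, -6)) - 953) - 1*(-4954) = ((361 + (-⅓ + 2*(-6) + (⅓)*26)) - 953) - 1*(-4954) = ((361 + (-⅓ - 12 + 26/3)) - 953) + 4954 = ((361 - 11/3) - 953) + 4954 = (1072/3 - 953) + 4954 = -1787/3 + 4954 = 13075/3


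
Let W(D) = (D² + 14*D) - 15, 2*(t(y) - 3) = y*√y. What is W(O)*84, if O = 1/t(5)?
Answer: -11182332/7921 + 1026480*√5/7921 ≈ -1122.0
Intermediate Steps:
t(y) = 3 + y^(3/2)/2 (t(y) = 3 + (y*√y)/2 = 3 + y^(3/2)/2)
O = 1/(3 + 5*√5/2) (O = 1/(3 + 5^(3/2)/2) = 1/(3 + (5*√5)/2) = 1/(3 + 5*√5/2) ≈ 0.11641)
W(D) = -15 + D² + 14*D
W(O)*84 = (-15 + (-12/89 + 10*√5/89)² + 14*(-12/89 + 10*√5/89))*84 = (-15 + (-12/89 + 10*√5/89)² + (-168/89 + 140*√5/89))*84 = (-1503/89 + (-12/89 + 10*√5/89)² + 140*√5/89)*84 = -126252/89 + 84*(-12/89 + 10*√5/89)² + 11760*√5/89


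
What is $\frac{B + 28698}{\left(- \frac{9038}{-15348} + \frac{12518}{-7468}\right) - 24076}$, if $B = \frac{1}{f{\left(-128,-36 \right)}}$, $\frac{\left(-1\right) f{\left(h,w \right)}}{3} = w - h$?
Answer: $- \frac{18913657526771}{15868208300828} \approx -1.1919$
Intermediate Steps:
$f{\left(h,w \right)} = - 3 w + 3 h$ ($f{\left(h,w \right)} = - 3 \left(w - h\right) = - 3 w + 3 h$)
$B = - \frac{1}{276}$ ($B = \frac{1}{\left(-3\right) \left(-36\right) + 3 \left(-128\right)} = \frac{1}{108 - 384} = \frac{1}{-276} = - \frac{1}{276} \approx -0.0036232$)
$\frac{B + 28698}{\left(- \frac{9038}{-15348} + \frac{12518}{-7468}\right) - 24076} = \frac{- \frac{1}{276} + 28698}{\left(- \frac{9038}{-15348} + \frac{12518}{-7468}\right) - 24076} = \frac{7920647}{276 \left(\left(\left(-9038\right) \left(- \frac{1}{15348}\right) + 12518 \left(- \frac{1}{7468}\right)\right) - 24076\right)} = \frac{7920647}{276 \left(\left(\frac{4519}{7674} - \frac{6259}{3734}\right) - 24076\right)} = \frac{7920647}{276 \left(- \frac{7789405}{7163679} - 24076\right)} = \frac{7920647}{276 \left(- \frac{172480525009}{7163679}\right)} = \frac{7920647}{276} \left(- \frac{7163679}{172480525009}\right) = - \frac{18913657526771}{15868208300828}$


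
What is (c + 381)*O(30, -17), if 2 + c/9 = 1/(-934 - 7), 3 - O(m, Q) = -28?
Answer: 10588794/941 ≈ 11253.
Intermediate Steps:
O(m, Q) = 31 (O(m, Q) = 3 - 1*(-28) = 3 + 28 = 31)
c = -16947/941 (c = -18 + 9/(-934 - 7) = -18 + 9/(-941) = -18 + 9*(-1/941) = -18 - 9/941 = -16947/941 ≈ -18.010)
(c + 381)*O(30, -17) = (-16947/941 + 381)*31 = (341574/941)*31 = 10588794/941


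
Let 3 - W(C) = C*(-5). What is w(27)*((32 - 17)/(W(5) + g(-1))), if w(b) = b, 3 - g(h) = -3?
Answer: 405/34 ≈ 11.912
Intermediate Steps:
W(C) = 3 + 5*C (W(C) = 3 - C*(-5) = 3 - (-5)*C = 3 + 5*C)
g(h) = 6 (g(h) = 3 - 1*(-3) = 3 + 3 = 6)
w(27)*((32 - 17)/(W(5) + g(-1))) = 27*((32 - 17)/((3 + 5*5) + 6)) = 27*(15/((3 + 25) + 6)) = 27*(15/(28 + 6)) = 27*(15/34) = 405/34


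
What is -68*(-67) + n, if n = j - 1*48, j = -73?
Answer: 4435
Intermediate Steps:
n = -121 (n = -73 - 1*48 = -73 - 48 = -121)
-68*(-67) + n = -68*(-67) - 121 = 4556 - 121 = 4435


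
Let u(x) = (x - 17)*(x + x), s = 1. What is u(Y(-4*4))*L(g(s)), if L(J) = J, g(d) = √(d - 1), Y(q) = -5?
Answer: 0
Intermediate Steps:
g(d) = √(-1 + d)
u(x) = 2*x*(-17 + x) (u(x) = (-17 + x)*(2*x) = 2*x*(-17 + x))
u(Y(-4*4))*L(g(s)) = (2*(-5)*(-17 - 5))*√(-1 + 1) = (2*(-5)*(-22))*√0 = 220*0 = 0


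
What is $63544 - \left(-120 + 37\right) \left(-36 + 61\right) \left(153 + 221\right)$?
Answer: $839594$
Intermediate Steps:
$63544 - \left(-120 + 37\right) \left(-36 + 61\right) \left(153 + 221\right) = 63544 - \left(-83\right) 25 \cdot 374 = 63544 - \left(-2075\right) 374 = 63544 - -776050 = 63544 + 776050 = 839594$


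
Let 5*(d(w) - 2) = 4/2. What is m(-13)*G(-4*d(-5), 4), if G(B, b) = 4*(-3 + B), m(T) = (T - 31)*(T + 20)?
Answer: 77616/5 ≈ 15523.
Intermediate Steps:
d(w) = 12/5 (d(w) = 2 + (4/2)/5 = 2 + (4*(½))/5 = 2 + (⅕)*2 = 2 + ⅖ = 12/5)
m(T) = (-31 + T)*(20 + T)
G(B, b) = -12 + 4*B
m(-13)*G(-4*d(-5), 4) = (-620 + (-13)² - 11*(-13))*(-12 + 4*(-4*12/5)) = (-620 + 169 + 143)*(-12 + 4*(-48/5)) = -308*(-12 - 192/5) = -308*(-252/5) = 77616/5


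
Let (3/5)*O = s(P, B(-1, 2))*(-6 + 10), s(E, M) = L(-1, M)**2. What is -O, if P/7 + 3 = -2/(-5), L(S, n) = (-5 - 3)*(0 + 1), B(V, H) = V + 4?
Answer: -1280/3 ≈ -426.67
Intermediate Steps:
B(V, H) = 4 + V
L(S, n) = -8 (L(S, n) = -8*1 = -8)
P = -91/5 (P = -21 + 7*(-2/(-5)) = -21 + 7*(-2*(-1/5)) = -21 + 7*(2/5) = -21 + 14/5 = -91/5 ≈ -18.200)
s(E, M) = 64 (s(E, M) = (-8)**2 = 64)
O = 1280/3 (O = 5*(64*(-6 + 10))/3 = 5*(64*4)/3 = (5/3)*256 = 1280/3 ≈ 426.67)
-O = -1*1280/3 = -1280/3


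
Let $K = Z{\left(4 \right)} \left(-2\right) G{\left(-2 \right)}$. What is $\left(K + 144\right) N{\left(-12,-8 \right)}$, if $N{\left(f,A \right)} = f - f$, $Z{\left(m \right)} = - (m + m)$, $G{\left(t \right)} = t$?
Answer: $0$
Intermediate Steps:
$Z{\left(m \right)} = - 2 m$
$N{\left(f,A \right)} = 0$
$K = -32$ ($K = \left(-2\right) 4 \left(-2\right) \left(-2\right) = \left(-8\right) \left(-2\right) \left(-2\right) = 16 \left(-2\right) = -32$)
$\left(K + 144\right) N{\left(-12,-8 \right)} = \left(-32 + 144\right) 0 = 112 \cdot 0 = 0$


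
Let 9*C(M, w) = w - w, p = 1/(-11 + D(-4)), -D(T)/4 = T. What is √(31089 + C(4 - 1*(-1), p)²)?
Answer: √31089 ≈ 176.32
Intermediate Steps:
D(T) = -4*T
p = ⅕ (p = 1/(-11 - 4*(-4)) = 1/(-11 + 16) = 1/5 = ⅕ ≈ 0.20000)
C(M, w) = 0 (C(M, w) = (w - w)/9 = (⅑)*0 = 0)
√(31089 + C(4 - 1*(-1), p)²) = √(31089 + 0²) = √(31089 + 0) = √31089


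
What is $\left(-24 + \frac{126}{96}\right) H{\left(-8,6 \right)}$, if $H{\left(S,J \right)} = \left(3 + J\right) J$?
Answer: $- \frac{9801}{8} \approx -1225.1$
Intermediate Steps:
$H{\left(S,J \right)} = J \left(3 + J\right)$
$\left(-24 + \frac{126}{96}\right) H{\left(-8,6 \right)} = \left(-24 + \frac{126}{96}\right) 6 \left(3 + 6\right) = \left(-24 + 126 \cdot \frac{1}{96}\right) 6 \cdot 9 = \left(-24 + \frac{21}{16}\right) 54 = \left(- \frac{363}{16}\right) 54 = - \frac{9801}{8}$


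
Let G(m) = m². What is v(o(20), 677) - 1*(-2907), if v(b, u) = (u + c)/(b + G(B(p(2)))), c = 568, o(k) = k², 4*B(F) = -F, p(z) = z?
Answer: 4659087/1601 ≈ 2910.1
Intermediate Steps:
B(F) = -F/4 (B(F) = (-F)/4 = -F/4)
v(b, u) = (568 + u)/(¼ + b) (v(b, u) = (u + 568)/(b + (-¼*2)²) = (568 + u)/(b + (-½)²) = (568 + u)/(b + ¼) = (568 + u)/(¼ + b))
v(o(20), 677) - 1*(-2907) = 4*(568 + 677)/(1 + 4*20²) - 1*(-2907) = 4*1245/(1 + 4*400) + 2907 = 4*1245/(1 + 1600) + 2907 = 4*1245/1601 + 2907 = 4*(1/1601)*1245 + 2907 = 4980/1601 + 2907 = 4659087/1601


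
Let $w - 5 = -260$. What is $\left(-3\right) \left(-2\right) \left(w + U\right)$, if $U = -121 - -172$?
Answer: $-1224$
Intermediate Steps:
$U = 51$ ($U = -121 + 172 = 51$)
$w = -255$ ($w = 5 - 260 = -255$)
$\left(-3\right) \left(-2\right) \left(w + U\right) = \left(-3\right) \left(-2\right) \left(-255 + 51\right) = 6 \left(-204\right) = -1224$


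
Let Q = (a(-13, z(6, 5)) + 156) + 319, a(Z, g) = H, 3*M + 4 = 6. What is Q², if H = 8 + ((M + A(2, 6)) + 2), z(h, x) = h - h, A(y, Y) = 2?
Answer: 2140369/9 ≈ 2.3782e+5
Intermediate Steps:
M = ⅔ (M = -4/3 + (⅓)*6 = -4/3 + 2 = ⅔ ≈ 0.66667)
z(h, x) = 0
H = 38/3 (H = 8 + ((⅔ + 2) + 2) = 8 + (8/3 + 2) = 8 + 14/3 = 38/3 ≈ 12.667)
a(Z, g) = 38/3
Q = 1463/3 (Q = (38/3 + 156) + 319 = 506/3 + 319 = 1463/3 ≈ 487.67)
Q² = (1463/3)² = 2140369/9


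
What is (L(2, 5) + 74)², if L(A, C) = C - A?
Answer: 5929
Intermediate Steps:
(L(2, 5) + 74)² = ((5 - 1*2) + 74)² = ((5 - 2) + 74)² = (3 + 74)² = 77² = 5929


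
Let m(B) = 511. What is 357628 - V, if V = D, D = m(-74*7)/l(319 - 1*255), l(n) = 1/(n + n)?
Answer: 292220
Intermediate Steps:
l(n) = 1/(2*n)
D = 65408 (D = 511/((1/(2*(319 - 1*255)))) = 511/((1/(2*(319 - 255)))) = 511/(((½)/64)) = 511/(((½)*(1/64))) = 511/(1/128) = 511*128 = 65408)
V = 65408
357628 - V = 357628 - 1*65408 = 357628 - 65408 = 292220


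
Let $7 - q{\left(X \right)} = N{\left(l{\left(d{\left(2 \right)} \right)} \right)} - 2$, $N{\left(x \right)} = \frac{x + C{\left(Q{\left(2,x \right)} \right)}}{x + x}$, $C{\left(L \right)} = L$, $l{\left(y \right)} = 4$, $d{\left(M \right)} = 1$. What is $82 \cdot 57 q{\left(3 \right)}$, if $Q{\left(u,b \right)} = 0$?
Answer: $39729$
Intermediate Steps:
$N{\left(x \right)} = \frac{1}{2}$ ($N{\left(x \right)} = \frac{x + 0}{x + x} = \frac{x}{2 x} = x \frac{1}{2 x} = \frac{1}{2}$)
$q{\left(X \right)} = \frac{17}{2}$ ($q{\left(X \right)} = 7 - \left(\frac{1}{2} - 2\right) = 7 - - \frac{3}{2} = 7 + \frac{3}{2} = \frac{17}{2}$)
$82 \cdot 57 q{\left(3 \right)} = 82 \cdot 57 \cdot \frac{17}{2} = 4674 \cdot \frac{17}{2} = 39729$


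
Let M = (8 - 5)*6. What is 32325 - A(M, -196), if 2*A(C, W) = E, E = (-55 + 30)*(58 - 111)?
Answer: 63325/2 ≈ 31663.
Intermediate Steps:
M = 18 (M = 3*6 = 18)
E = 1325 (E = -25*(-53) = 1325)
A(C, W) = 1325/2 (A(C, W) = (½)*1325 = 1325/2)
32325 - A(M, -196) = 32325 - 1*1325/2 = 32325 - 1325/2 = 63325/2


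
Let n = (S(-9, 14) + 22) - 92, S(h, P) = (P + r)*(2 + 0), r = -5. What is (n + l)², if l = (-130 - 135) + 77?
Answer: 57600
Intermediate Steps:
S(h, P) = -10 + 2*P (S(h, P) = (P - 5)*(2 + 0) = (-5 + P)*2 = -10 + 2*P)
l = -188 (l = -265 + 77 = -188)
n = -52 (n = ((-10 + 2*14) + 22) - 92 = ((-10 + 28) + 22) - 92 = (18 + 22) - 92 = 40 - 92 = -52)
(n + l)² = (-52 - 188)² = (-240)² = 57600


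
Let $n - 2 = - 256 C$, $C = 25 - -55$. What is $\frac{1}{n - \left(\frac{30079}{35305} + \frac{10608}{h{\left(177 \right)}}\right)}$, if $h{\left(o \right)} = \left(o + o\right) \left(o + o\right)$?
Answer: $- \frac{368690115}{7550381499587} \approx -4.8831 \cdot 10^{-5}$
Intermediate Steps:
$h{\left(o \right)} = 4 o^{2}$ ($h{\left(o \right)} = 2 o 2 o = 4 o^{2}$)
$C = 80$ ($C = 25 + 55 = 80$)
$n = -20478$ ($n = 2 - 20480 = -20478$)
$\frac{1}{n - \left(\frac{30079}{35305} + \frac{10608}{h{\left(177 \right)}}\right)} = \frac{1}{-20478 - \left(\frac{884}{10443} + \frac{30079}{35305}\right)} = \frac{1}{-20478 - \left(\frac{30079}{35305} + \frac{10608}{4 \cdot 31329}\right)} = \frac{1}{-20478 - \left(\frac{30079}{35305} + \frac{10608}{125316}\right)} = \frac{1}{-20478 - \frac{345324617}{368690115}} = \frac{1}{- \frac{7550381499587}{368690115}} = - \frac{368690115}{7550381499587}$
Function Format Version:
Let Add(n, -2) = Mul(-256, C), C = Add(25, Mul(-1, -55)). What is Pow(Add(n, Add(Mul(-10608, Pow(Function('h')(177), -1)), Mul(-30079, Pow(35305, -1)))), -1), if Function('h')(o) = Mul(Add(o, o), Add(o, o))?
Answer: Rational(-368690115, 7550381499587) ≈ -4.8831e-5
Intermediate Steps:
Function('h')(o) = Mul(4, Pow(o, 2)) (Function('h')(o) = Mul(Mul(2, o), Mul(2, o)) = Mul(4, Pow(o, 2)))
C = 80 (C = Add(25, 55) = 80)
n = -20478 (n = Add(2, Mul(-256, 80)) = Add(2, -20480) = -20478)
Pow(Add(n, Add(Mul(-10608, Pow(Function('h')(177), -1)), Mul(-30079, Pow(35305, -1)))), -1) = Pow(Add(-20478, Add(Mul(-10608, Pow(Mul(4, Pow(177, 2)), -1)), Mul(-30079, Pow(35305, -1)))), -1) = Pow(Add(-20478, Add(Mul(-10608, Pow(Mul(4, 31329), -1)), Mul(-30079, Rational(1, 35305)))), -1) = Pow(Add(-20478, Add(Mul(-10608, Pow(125316, -1)), Rational(-30079, 35305))), -1) = Pow(Add(-20478, Add(Mul(-10608, Rational(1, 125316)), Rational(-30079, 35305))), -1) = Pow(Add(-20478, Add(Rational(-884, 10443), Rational(-30079, 35305))), -1) = Pow(Add(-20478, Rational(-345324617, 368690115)), -1) = Pow(Rational(-7550381499587, 368690115), -1) = Rational(-368690115, 7550381499587)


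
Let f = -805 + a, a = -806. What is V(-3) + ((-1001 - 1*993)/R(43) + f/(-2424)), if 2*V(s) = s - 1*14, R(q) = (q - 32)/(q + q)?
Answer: -138628713/8888 ≈ -15597.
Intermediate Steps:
R(q) = (-32 + q)/(2*q) (R(q) = (-32 + q)/((2*q)) = (-32 + q)*(1/(2*q)) = (-32 + q)/(2*q))
V(s) = -7 + s/2 (V(s) = (s - 1*14)/2 = (s - 14)/2 = (-14 + s)/2 = -7 + s/2)
f = -1611 (f = -805 - 806 = -1611)
V(-3) + ((-1001 - 1*993)/R(43) + f/(-2424)) = (-7 + (½)*(-3)) + ((-1001 - 1*993)/(((½)*(-32 + 43)/43)) - 1611/(-2424)) = (-7 - 3/2) + ((-1001 - 993)/(((½)*(1/43)*11)) - 1611*(-1/2424)) = -17/2 + (-1994/11/86 + 537/808) = -17/2 + (-1994*86/11 + 537/808) = -17/2 + (-171484/11 + 537/808) = -17/2 - 138553165/8888 = -138628713/8888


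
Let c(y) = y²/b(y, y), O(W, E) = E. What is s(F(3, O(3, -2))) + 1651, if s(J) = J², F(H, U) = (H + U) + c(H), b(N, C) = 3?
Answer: 1667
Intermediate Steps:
c(y) = y²/3
F(H, U) = H + U + H²/3 (F(H, U) = (H + U) + H²/3 = H + U + H²/3)
s(F(3, O(3, -2))) + 1651 = (3 - 2 + (⅓)*3²)² + 1651 = (3 - 2 + (⅓)*9)² + 1651 = (3 - 2 + 3)² + 1651 = 4² + 1651 = 16 + 1651 = 1667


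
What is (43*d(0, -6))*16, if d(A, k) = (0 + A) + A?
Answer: 0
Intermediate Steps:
d(A, k) = 2*A (d(A, k) = A + A = 2*A)
(43*d(0, -6))*16 = (43*(2*0))*16 = (43*0)*16 = 0*16 = 0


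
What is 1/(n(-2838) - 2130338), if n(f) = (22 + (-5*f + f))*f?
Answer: -1/34409750 ≈ -2.9062e-8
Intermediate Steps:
n(f) = f*(22 - 4*f) (n(f) = (22 - 4*f)*f = f*(22 - 4*f))
1/(n(-2838) - 2130338) = 1/(2*(-2838)*(11 - 2*(-2838)) - 2130338) = 1/(2*(-2838)*(11 + 5676) - 2130338) = 1/(2*(-2838)*5687 - 2130338) = 1/(-32279412 - 2130338) = 1/(-34409750) = -1/34409750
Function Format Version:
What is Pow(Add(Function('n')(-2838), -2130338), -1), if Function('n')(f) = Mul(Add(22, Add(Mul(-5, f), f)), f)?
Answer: Rational(-1, 34409750) ≈ -2.9062e-8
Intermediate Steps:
Function('n')(f) = Mul(f, Add(22, Mul(-4, f))) (Function('n')(f) = Mul(Add(22, Mul(-4, f)), f) = Mul(f, Add(22, Mul(-4, f))))
Pow(Add(Function('n')(-2838), -2130338), -1) = Pow(Add(Mul(2, -2838, Add(11, Mul(-2, -2838))), -2130338), -1) = Pow(Add(Mul(2, -2838, Add(11, 5676)), -2130338), -1) = Pow(Add(Mul(2, -2838, 5687), -2130338), -1) = Pow(Add(-32279412, -2130338), -1) = Pow(-34409750, -1) = Rational(-1, 34409750)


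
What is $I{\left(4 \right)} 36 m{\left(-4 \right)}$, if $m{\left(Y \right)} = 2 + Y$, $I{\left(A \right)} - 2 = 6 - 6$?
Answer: $-144$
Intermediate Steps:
$I{\left(A \right)} = 2$ ($I{\left(A \right)} = 2 + \left(6 - 6\right) = 2 + 0 = 2$)
$I{\left(4 \right)} 36 m{\left(-4 \right)} = 2 \cdot 36 \left(2 - 4\right) = 72 \left(-2\right) = -144$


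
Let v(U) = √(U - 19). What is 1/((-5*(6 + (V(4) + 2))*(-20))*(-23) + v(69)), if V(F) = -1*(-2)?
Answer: -460/10579999 - √2/105799990 ≈ -4.3492e-5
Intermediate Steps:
V(F) = 2
v(U) = √(-19 + U)
1/((-5*(6 + (V(4) + 2))*(-20))*(-23) + v(69)) = 1/((-5*(6 + (2 + 2))*(-20))*(-23) + √(-19 + 69)) = 1/((-5*(6 + 4)*(-20))*(-23) + √50) = 1/((-5*10*(-20))*(-23) + 5*√2) = 1/(-50*(-20)*(-23) + 5*√2) = 1/(1000*(-23) + 5*√2) = 1/(-23000 + 5*√2)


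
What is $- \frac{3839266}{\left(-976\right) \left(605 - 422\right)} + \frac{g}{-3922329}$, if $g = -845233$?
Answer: $\frac{2534971624363}{116759889672} \approx 21.711$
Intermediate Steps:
$- \frac{3839266}{\left(-976\right) \left(605 - 422\right)} + \frac{g}{-3922329} = - \frac{3839266}{\left(-976\right) \left(605 - 422\right)} - \frac{845233}{-3922329} = - \frac{3839266}{\left(-976\right) 183} - - \frac{845233}{3922329} = - \frac{3839266}{-178608} + \frac{845233}{3922329} = \left(-3839266\right) \left(- \frac{1}{178608}\right) + \frac{845233}{3922329} = \frac{1919633}{89304} + \frac{845233}{3922329} = \frac{2534971624363}{116759889672}$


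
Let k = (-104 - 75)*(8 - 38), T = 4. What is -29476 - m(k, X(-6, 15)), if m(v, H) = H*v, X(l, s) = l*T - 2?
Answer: 110144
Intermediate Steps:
X(l, s) = -2 + 4*l (X(l, s) = l*4 - 2 = 4*l - 2 = -2 + 4*l)
k = 5370 (k = -179*(-30) = 5370)
-29476 - m(k, X(-6, 15)) = -29476 - (-2 + 4*(-6))*5370 = -29476 - (-2 - 24)*5370 = -29476 - (-26)*5370 = -29476 - 1*(-139620) = -29476 + 139620 = 110144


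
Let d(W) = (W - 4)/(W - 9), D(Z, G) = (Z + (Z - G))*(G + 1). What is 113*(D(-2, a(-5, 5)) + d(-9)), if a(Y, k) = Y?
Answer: -6667/18 ≈ -370.39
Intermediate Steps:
D(Z, G) = (1 + G)*(-G + 2*Z) (D(Z, G) = (-G + 2*Z)*(1 + G) = (1 + G)*(-G + 2*Z))
d(W) = (-4 + W)/(-9 + W)
113*(D(-2, a(-5, 5)) + d(-9)) = 113*((-1*(-5) - 1*(-5)² + 2*(-2) + 2*(-5)*(-2)) + (-4 - 9)/(-9 - 9)) = 113*((5 - 1*25 - 4 + 20) - 13/(-18)) = 113*((5 - 25 - 4 + 20) - 1/18*(-13)) = 113*(-4 + 13/18) = 113*(-59/18) = -6667/18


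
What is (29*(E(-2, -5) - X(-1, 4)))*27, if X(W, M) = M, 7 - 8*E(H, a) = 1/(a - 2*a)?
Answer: -49329/20 ≈ -2466.4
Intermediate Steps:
E(H, a) = 7/8 + 1/(8*a) (E(H, a) = 7/8 - 1/(8*(a - 2*a)) = 7/8 - (-1/a)/8 = 7/8 - (-1)/(8*a) = 7/8 + 1/(8*a))
(29*(E(-2, -5) - X(-1, 4)))*27 = (29*((⅛)*(1 + 7*(-5))/(-5) - 1*4))*27 = (29*((⅛)*(-⅕)*(1 - 35) - 4))*27 = (29*((⅛)*(-⅕)*(-34) - 4))*27 = (29*(17/20 - 4))*27 = (29*(-63/20))*27 = -1827/20*27 = -49329/20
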